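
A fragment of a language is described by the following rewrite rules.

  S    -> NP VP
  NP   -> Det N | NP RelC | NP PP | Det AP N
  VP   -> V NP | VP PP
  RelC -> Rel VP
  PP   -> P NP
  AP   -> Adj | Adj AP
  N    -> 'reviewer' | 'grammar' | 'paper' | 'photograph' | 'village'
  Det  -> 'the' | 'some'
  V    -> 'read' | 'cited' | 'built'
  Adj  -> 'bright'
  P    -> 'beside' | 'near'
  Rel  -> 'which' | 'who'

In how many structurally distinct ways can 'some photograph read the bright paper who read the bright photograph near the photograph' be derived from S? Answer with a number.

4

Two of the 4 distinct bracketings:
[S [NP [Det some] [N photograph]] [VP [V read] [NP [NP [Det the] [AP [Adj bright]] [N paper]] [RelC [Rel who] [VP [V read] [NP [NP [Det the] [AP [Adj bright]] [N photograph]] [PP [P near] [NP [Det the] [N photograph]]]]]]]]]
[S [NP [Det some] [N photograph]] [VP [V read] [NP [NP [Det the] [AP [Adj bright]] [N paper]] [RelC [Rel who] [VP [VP [V read] [NP [Det the] [AP [Adj bright]] [N photograph]]] [PP [P near] [NP [Det the] [N photograph]]]]]]]]
The difference turns on whether NP → NP PP is used at the relevant span, versus an alternative expansion of NP.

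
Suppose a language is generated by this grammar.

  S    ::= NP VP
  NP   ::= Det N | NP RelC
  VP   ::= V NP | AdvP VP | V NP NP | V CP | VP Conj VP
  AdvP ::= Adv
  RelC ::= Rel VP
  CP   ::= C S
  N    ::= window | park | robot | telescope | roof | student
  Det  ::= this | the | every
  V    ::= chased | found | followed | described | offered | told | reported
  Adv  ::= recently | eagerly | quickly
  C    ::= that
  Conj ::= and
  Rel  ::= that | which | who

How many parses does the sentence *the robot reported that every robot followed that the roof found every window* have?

[S [NP [Det the] [N robot]] [VP [V reported] [CP [C that] [S [NP [Det every] [N robot]] [VP [V followed] [CP [C that] [S [NP [Det the] [N roof]] [VP [V found] [NP [Det every] [N window]]]]]]]]]]
No rule offers an alternative attachment or grouping for any span, so this is the only derivation.

1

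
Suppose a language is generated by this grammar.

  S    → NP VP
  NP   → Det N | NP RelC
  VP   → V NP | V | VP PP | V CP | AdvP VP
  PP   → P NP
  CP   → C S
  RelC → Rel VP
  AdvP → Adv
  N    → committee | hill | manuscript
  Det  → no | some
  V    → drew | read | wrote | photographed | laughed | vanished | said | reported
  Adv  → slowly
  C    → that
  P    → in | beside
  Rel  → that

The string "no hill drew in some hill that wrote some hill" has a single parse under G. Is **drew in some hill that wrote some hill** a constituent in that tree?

Yes

[S [NP [Det no] [N hill]] [VP [VP [V drew]] [PP [P in] [NP [NP [Det some] [N hill]] [RelC [Rel that] [VP [V wrote] [NP [Det some] [N hill]]]]]]]]
The words 'drew in some hill that wrote some hill' are exhaustively dominated by a single VP node (built by VP → VP PP), so they form a constituent.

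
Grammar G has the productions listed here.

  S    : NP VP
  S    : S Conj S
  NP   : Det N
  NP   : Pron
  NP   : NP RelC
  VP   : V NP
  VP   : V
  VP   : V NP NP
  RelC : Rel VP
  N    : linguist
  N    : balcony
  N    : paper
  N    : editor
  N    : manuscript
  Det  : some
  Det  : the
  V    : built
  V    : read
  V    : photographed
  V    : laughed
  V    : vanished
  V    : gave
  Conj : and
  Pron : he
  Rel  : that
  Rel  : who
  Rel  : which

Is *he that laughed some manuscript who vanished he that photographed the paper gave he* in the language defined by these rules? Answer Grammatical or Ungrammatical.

Grammatical

S
  NP
    NP
      Pron: he
    RelC
      Rel: that
      VP
        V: laughed
        NP
          NP
            Det: some
            N: manuscript
          RelC
            Rel: who
            VP
              V: vanished
              NP
                NP
                  Pron: he
                RelC
                  Rel: that
                  VP
                    V: photographed
                    NP
                      Det: the
                      N: paper
  VP
    V: gave
    NP
      Pron: he
Each bracket corresponds to one application of a listed rule, so the string is derivable from S.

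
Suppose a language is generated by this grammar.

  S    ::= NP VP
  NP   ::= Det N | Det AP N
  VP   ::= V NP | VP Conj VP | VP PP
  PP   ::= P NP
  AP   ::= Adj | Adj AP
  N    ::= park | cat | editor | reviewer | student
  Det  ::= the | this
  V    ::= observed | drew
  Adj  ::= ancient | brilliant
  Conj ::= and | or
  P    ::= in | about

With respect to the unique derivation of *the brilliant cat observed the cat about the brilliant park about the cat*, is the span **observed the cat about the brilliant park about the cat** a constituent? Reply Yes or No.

[S [NP [Det the] [AP [Adj brilliant]] [N cat]] [VP [VP [VP [V observed] [NP [Det the] [N cat]]] [PP [P about] [NP [Det the] [AP [Adj brilliant]] [N park]]]] [PP [P about] [NP [Det the] [N cat]]]]]
The words 'observed the cat about the brilliant park about the cat' are exhaustively dominated by a single VP node (built by VP → VP PP), so they form a constituent.

Yes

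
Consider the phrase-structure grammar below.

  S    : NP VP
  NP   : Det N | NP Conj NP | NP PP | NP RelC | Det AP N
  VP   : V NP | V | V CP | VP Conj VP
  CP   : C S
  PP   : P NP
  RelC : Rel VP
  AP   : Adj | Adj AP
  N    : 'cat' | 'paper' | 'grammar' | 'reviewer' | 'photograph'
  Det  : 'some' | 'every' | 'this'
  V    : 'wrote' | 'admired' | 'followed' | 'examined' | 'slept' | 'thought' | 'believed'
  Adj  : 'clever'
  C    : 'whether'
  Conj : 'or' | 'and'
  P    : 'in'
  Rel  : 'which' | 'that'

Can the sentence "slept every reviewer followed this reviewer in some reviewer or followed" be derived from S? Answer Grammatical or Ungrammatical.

Ungrammatical

For S → NP VP, no prefix of the string parses as an NP.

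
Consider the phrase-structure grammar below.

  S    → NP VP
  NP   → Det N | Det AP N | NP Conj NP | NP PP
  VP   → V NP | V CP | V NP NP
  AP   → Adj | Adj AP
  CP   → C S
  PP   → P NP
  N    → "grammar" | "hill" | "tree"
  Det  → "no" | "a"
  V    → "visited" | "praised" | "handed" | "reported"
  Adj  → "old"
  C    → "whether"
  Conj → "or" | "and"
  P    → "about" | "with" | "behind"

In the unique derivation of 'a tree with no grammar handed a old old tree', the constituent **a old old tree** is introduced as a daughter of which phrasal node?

S
  NP
    NP
      Det: a
      N: tree
    PP
      P: with
      NP
        Det: no
        N: grammar
  VP
    V: handed
    NP
      Det: a
      AP
        Adj: old
        AP
          Adj: old
      N: tree
The span 'a old old tree' is the NP node built by NP → Det AP N.
Its mother is the VP built by VP → V NP.

VP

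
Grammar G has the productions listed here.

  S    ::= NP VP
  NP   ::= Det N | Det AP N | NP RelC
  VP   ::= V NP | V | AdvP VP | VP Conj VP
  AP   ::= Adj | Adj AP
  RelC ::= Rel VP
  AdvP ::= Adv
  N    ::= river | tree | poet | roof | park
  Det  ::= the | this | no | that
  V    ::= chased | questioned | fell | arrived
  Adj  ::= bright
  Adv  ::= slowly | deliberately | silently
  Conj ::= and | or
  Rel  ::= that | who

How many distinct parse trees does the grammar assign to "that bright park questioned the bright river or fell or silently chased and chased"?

7

Two of the 7 distinct bracketings:
[S [NP [Det that] [AP [Adj bright]] [N park]] [VP [VP [V questioned] [NP [Det the] [AP [Adj bright]] [N river]]] [Conj or] [VP [VP [V fell]] [Conj or] [VP [AdvP [Adv silently]] [VP [VP [V chased]] [Conj and] [VP [V chased]]]]]]]
[S [NP [Det that] [AP [Adj bright]] [N park]] [VP [VP [V questioned] [NP [Det the] [AP [Adj bright]] [N river]]] [Conj or] [VP [VP [V fell]] [Conj or] [VP [VP [AdvP [Adv silently]] [VP [V chased]]] [Conj and] [VP [V chased]]]]]]
The trees differ in how a recursive rule is bracketed over the same span.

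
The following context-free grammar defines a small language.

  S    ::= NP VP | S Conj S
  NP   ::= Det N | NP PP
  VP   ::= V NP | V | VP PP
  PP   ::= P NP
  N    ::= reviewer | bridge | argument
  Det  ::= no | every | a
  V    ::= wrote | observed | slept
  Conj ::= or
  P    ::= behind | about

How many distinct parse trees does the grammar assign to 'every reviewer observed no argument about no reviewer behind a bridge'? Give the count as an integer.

Two of the 5 distinct bracketings:
[S [NP [Det every] [N reviewer]] [VP [V observed] [NP [NP [Det no] [N argument]] [PP [P about] [NP [NP [Det no] [N reviewer]] [PP [P behind] [NP [Det a] [N bridge]]]]]]]]
[S [NP [Det every] [N reviewer]] [VP [V observed] [NP [NP [NP [Det no] [N argument]] [PP [P about] [NP [Det no] [N reviewer]]]] [PP [P behind] [NP [Det a] [N bridge]]]]]]
The trees differ in how a recursive rule is bracketed over the same span.

5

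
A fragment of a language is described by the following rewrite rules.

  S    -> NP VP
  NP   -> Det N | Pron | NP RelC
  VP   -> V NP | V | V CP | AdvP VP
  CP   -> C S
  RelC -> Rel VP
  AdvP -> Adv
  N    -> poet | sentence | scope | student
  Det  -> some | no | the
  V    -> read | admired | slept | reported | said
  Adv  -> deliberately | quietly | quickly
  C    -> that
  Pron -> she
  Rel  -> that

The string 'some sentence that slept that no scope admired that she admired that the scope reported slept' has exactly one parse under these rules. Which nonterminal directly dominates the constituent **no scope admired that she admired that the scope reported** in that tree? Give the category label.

CP

[S [NP [NP [Det some] [N sentence]] [RelC [Rel that] [VP [V slept] [CP [C that] [S [NP [Det no] [N scope]] [VP [V admired] [CP [C that] [S [NP [Pron she]] [VP [V admired] [CP [C that] [S [NP [Det the] [N scope]] [VP [V reported]]]]]]]]]]]]] [VP [V slept]]]
The span 'no scope admired that she admired that the scope reported' is the S node built by S → NP VP.
Its mother is the CP built by CP → C S.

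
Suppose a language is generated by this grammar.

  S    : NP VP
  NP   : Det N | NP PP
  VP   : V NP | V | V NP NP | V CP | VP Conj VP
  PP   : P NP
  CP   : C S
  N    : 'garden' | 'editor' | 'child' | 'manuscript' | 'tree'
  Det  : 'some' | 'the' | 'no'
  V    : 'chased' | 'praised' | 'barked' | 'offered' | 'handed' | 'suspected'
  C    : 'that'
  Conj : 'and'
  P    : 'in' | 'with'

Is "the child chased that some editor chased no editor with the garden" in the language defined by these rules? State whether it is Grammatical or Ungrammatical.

Grammatical

[S [NP [Det the] [N child]] [VP [V chased] [CP [C that] [S [NP [Det some] [N editor]] [VP [V chased] [NP [NP [Det no] [N editor]] [PP [P with] [NP [Det the] [N garden]]]]]]]]]
The bracketing above is licensed at every node by one of the given productions, with S at the root.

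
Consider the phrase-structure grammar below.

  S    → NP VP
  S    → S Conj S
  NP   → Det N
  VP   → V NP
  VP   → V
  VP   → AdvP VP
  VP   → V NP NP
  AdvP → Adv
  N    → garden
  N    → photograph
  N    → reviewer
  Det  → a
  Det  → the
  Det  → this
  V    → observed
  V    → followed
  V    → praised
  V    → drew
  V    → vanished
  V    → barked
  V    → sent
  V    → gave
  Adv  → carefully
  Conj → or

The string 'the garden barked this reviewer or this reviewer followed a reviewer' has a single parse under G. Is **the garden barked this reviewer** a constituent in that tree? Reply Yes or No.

Yes

[S [S [NP [Det the] [N garden]] [VP [V barked] [NP [Det this] [N reviewer]]]] [Conj or] [S [NP [Det this] [N reviewer]] [VP [V followed] [NP [Det a] [N reviewer]]]]]
The words 'the garden barked this reviewer' are exhaustively dominated by a single S node (built by S → NP VP), so they form a constituent.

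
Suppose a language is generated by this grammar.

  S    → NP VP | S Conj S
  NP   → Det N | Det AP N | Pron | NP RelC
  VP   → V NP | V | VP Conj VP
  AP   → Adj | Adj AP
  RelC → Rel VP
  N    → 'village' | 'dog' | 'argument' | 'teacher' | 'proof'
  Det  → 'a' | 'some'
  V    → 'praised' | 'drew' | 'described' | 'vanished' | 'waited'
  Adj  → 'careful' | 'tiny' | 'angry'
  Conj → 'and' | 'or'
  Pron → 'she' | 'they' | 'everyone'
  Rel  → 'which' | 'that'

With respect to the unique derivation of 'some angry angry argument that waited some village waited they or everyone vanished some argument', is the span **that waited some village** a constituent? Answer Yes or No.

[S [S [NP [NP [Det some] [AP [Adj angry] [AP [Adj angry]]] [N argument]] [RelC [Rel that] [VP [V waited] [NP [Det some] [N village]]]]] [VP [V waited] [NP [Pron they]]]] [Conj or] [S [NP [Pron everyone]] [VP [V vanished] [NP [Det some] [N argument]]]]]
The words 'that waited some village' are exhaustively dominated by a single RelC node (built by RelC → Rel VP), so they form a constituent.

Yes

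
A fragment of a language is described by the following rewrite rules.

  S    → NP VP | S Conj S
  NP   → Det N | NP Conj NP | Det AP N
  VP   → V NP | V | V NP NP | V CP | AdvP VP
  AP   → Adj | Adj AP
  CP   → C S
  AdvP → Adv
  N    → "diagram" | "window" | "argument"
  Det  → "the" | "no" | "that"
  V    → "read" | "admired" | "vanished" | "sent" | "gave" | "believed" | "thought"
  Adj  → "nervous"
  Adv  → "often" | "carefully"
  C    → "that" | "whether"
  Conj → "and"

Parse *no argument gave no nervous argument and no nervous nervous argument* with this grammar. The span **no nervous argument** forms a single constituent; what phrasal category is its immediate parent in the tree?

NP

[S [NP [Det no] [N argument]] [VP [V gave] [NP [NP [Det no] [AP [Adj nervous]] [N argument]] [Conj and] [NP [Det no] [AP [Adj nervous] [AP [Adj nervous]]] [N argument]]]]]
The span 'no nervous argument' is the NP node built by NP → Det AP N.
Its mother is the NP built by NP → NP Conj NP.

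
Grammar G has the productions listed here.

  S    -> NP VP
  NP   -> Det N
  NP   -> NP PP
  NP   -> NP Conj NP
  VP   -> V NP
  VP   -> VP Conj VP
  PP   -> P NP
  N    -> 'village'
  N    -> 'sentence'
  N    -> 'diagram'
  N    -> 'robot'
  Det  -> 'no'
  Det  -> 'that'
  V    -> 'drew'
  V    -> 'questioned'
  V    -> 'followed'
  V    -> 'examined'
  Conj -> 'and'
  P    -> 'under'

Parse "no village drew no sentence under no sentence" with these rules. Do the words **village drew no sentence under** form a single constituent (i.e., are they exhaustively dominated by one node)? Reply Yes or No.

No

[S [NP [Det no] [N village]] [VP [V drew] [NP [NP [Det no] [N sentence]] [PP [P under] [NP [Det no] [N sentence]]]]]]
The smallest constituent containing 'village drew no sentence under' is the S spanning 'no village drew no sentence under no sentence'; no single node in the tree dominates exactly the given words.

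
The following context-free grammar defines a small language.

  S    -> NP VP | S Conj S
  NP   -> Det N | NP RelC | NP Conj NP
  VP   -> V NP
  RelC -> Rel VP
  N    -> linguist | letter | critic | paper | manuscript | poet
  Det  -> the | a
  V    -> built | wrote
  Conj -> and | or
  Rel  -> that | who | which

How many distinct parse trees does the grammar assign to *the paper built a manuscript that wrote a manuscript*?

[S [NP [Det the] [N paper]] [VP [V built] [NP [NP [Det a] [N manuscript]] [RelC [Rel that] [VP [V wrote] [NP [Det a] [N manuscript]]]]]]]
No rule offers an alternative attachment or grouping for any span, so this is the only derivation.

1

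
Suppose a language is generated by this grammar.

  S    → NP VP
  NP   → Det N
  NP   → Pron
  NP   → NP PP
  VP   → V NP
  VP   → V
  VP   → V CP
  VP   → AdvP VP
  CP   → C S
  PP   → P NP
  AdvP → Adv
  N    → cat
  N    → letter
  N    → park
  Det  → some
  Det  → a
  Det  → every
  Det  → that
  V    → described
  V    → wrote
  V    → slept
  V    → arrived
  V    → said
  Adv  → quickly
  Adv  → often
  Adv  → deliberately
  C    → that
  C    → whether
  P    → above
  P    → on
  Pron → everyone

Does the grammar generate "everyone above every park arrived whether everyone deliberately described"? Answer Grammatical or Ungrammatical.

Grammatical

S
  NP
    NP
      Pron: everyone
    PP
      P: above
      NP
        Det: every
        N: park
  VP
    V: arrived
    CP
      C: whether
      S
        NP
          Pron: everyone
        VP
          AdvP
            Adv: deliberately
          VP
            V: described
Each bracket corresponds to one application of a listed rule, so the string is derivable from S.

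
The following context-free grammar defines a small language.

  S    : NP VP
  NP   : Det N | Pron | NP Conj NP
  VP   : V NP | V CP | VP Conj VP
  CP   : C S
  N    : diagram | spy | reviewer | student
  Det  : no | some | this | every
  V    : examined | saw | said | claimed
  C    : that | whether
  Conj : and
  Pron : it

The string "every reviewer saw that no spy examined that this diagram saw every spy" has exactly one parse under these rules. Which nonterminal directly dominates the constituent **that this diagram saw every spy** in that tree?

[S [NP [Det every] [N reviewer]] [VP [V saw] [CP [C that] [S [NP [Det no] [N spy]] [VP [V examined] [CP [C that] [S [NP [Det this] [N diagram]] [VP [V saw] [NP [Det every] [N spy]]]]]]]]]]
The span 'that this diagram saw every spy' is the CP node built by CP → C S.
Its mother is the VP built by VP → V CP.

VP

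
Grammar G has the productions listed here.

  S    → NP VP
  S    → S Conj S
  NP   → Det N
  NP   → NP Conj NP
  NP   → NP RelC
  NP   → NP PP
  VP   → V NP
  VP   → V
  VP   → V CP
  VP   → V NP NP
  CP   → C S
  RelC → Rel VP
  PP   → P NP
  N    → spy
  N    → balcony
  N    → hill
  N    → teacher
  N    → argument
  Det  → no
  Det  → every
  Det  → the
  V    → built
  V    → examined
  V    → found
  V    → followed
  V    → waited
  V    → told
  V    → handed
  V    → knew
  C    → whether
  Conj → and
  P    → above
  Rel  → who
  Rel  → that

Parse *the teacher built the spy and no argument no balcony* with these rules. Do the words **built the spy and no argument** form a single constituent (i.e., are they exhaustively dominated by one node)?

[S [NP [Det the] [N teacher]] [VP [V built] [NP [NP [Det the] [N spy]] [Conj and] [NP [Det no] [N argument]]] [NP [Det no] [N balcony]]]]
The smallest constituent containing 'built the spy and no argument' is the VP spanning 'built the spy and no argument no balcony'; no single node in the tree dominates exactly the given words.

No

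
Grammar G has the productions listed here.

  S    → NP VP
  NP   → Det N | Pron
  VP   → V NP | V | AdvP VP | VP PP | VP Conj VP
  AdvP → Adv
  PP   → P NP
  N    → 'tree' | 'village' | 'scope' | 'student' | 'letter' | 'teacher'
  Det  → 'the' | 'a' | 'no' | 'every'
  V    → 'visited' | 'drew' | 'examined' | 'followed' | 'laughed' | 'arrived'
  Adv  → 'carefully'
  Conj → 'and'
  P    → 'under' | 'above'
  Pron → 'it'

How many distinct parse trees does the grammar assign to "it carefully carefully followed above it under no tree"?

Two of the 6 distinct bracketings:
[S [NP [Pron it]] [VP [AdvP [Adv carefully]] [VP [AdvP [Adv carefully]] [VP [VP [VP [V followed]] [PP [P above] [NP [Pron it]]]] [PP [P under] [NP [Det no] [N tree]]]]]]]
[S [NP [Pron it]] [VP [AdvP [Adv carefully]] [VP [VP [AdvP [Adv carefully]] [VP [VP [V followed]] [PP [P above] [NP [Pron it]]]]] [PP [P under] [NP [Det no] [N tree]]]]]]
The trees differ in how a recursive rule is bracketed over the same span.

6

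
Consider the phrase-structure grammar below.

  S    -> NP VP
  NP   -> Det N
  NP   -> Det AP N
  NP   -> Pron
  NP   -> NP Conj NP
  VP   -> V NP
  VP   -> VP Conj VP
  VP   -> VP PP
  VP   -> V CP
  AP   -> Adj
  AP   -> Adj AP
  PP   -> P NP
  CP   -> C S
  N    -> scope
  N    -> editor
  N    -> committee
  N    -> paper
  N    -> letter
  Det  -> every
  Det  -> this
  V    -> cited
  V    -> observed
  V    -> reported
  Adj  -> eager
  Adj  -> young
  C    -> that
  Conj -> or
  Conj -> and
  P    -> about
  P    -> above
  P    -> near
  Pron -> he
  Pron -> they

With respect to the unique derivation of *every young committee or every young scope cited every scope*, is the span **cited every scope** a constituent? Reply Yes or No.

Yes

[S [NP [NP [Det every] [AP [Adj young]] [N committee]] [Conj or] [NP [Det every] [AP [Adj young]] [N scope]]] [VP [V cited] [NP [Det every] [N scope]]]]
The words 'cited every scope' are exhaustively dominated by a single VP node (built by VP → V NP), so they form a constituent.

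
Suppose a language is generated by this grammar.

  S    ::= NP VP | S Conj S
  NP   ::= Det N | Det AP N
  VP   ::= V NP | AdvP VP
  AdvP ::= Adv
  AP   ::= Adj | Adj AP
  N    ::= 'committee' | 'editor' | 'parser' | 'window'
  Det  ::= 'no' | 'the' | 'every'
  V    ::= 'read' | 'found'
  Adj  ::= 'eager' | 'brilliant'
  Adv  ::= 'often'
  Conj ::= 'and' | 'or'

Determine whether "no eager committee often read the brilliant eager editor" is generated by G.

Grammatical

S
  NP
    Det: no
    AP
      Adj: eager
    N: committee
  VP
    AdvP
      Adv: often
    VP
      V: read
      NP
        Det: the
        AP
          Adj: brilliant
          AP
            Adj: eager
        N: editor
The bracketing above is licensed at every node by one of the given productions, with S at the root.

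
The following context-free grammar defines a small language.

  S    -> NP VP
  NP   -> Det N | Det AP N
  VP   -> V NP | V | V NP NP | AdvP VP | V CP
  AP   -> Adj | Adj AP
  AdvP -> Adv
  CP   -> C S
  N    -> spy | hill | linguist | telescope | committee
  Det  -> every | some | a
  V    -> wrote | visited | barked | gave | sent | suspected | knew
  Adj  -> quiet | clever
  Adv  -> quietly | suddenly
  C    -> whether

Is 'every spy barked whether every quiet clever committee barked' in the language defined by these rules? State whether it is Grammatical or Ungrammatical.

Grammatical

S
  NP
    Det: every
    N: spy
  VP
    V: barked
    CP
      C: whether
      S
        NP
          Det: every
          AP
            Adj: quiet
            AP
              Adj: clever
          N: committee
        VP
          V: barked
Each bracket corresponds to one application of a listed rule, so the string is derivable from S.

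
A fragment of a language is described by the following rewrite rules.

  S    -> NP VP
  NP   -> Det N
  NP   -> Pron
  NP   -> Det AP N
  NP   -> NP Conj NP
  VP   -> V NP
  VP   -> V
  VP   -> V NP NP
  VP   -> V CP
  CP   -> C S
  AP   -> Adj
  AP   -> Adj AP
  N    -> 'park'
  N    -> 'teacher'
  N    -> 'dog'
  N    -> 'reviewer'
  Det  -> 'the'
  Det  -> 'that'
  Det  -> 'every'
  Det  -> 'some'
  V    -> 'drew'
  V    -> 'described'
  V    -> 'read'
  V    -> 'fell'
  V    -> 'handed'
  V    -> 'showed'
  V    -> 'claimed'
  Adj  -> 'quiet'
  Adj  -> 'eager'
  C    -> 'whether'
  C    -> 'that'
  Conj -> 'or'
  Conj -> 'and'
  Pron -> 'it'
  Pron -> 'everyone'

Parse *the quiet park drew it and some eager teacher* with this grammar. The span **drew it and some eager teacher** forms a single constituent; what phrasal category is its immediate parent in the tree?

[S [NP [Det the] [AP [Adj quiet]] [N park]] [VP [V drew] [NP [NP [Pron it]] [Conj and] [NP [Det some] [AP [Adj eager]] [N teacher]]]]]
The span 'drew it and some eager teacher' is the VP node built by VP → V NP.
Its mother is the S built by S → NP VP.

S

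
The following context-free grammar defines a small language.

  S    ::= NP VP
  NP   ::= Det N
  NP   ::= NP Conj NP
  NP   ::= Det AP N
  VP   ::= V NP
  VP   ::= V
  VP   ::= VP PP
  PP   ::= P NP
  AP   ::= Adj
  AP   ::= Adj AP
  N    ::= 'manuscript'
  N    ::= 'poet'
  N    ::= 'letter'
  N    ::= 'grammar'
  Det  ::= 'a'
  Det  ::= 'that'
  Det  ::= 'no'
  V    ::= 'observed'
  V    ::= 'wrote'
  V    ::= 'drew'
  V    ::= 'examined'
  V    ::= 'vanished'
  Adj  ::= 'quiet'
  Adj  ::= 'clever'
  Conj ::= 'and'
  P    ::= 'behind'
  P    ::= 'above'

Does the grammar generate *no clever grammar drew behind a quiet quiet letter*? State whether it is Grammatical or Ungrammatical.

Grammatical

S
  NP
    Det: no
    AP
      Adj: clever
    N: grammar
  VP
    VP
      V: drew
    PP
      P: behind
      NP
        Det: a
        AP
          Adj: quiet
          AP
            Adj: quiet
        N: letter
Each bracket corresponds to one application of a listed rule, so the string is derivable from S.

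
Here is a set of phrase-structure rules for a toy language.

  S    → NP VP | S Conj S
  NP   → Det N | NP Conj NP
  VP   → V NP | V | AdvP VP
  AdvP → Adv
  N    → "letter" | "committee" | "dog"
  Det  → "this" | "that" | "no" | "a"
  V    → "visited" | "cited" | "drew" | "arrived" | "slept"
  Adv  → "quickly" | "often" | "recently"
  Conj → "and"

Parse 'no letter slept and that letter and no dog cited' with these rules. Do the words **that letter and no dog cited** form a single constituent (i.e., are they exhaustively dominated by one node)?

Yes

[S [S [NP [Det no] [N letter]] [VP [V slept]]] [Conj and] [S [NP [NP [Det that] [N letter]] [Conj and] [NP [Det no] [N dog]]] [VP [V cited]]]]
The words 'that letter and no dog cited' are exhaustively dominated by a single S node (built by S → NP VP), so they form a constituent.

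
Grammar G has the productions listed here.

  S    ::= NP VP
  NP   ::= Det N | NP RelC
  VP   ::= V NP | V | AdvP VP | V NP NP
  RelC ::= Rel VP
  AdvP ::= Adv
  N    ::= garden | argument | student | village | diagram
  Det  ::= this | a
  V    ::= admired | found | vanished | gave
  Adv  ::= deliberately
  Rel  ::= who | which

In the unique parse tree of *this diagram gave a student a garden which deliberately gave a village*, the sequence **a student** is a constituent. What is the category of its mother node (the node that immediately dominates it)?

VP

[S [NP [Det this] [N diagram]] [VP [V gave] [NP [Det a] [N student]] [NP [NP [Det a] [N garden]] [RelC [Rel which] [VP [AdvP [Adv deliberately]] [VP [V gave] [NP [Det a] [N village]]]]]]]]
The span 'a student' is the NP node built by NP → Det N.
Its mother is the VP built by VP → V NP NP.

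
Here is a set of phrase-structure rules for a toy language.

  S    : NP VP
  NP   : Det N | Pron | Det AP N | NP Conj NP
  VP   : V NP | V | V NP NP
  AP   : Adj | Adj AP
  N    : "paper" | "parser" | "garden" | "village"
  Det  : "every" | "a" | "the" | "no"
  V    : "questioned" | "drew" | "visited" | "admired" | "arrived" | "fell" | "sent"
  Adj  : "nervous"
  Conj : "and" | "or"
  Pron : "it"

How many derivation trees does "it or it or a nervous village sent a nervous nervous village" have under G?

The two bracketings:
[S [NP [NP [Pron it]] [Conj or] [NP [NP [Pron it]] [Conj or] [NP [Det a] [AP [Adj nervous]] [N village]]]] [VP [V sent] [NP [Det a] [AP [Adj nervous] [AP [Adj nervous]]] [N village]]]]
[S [NP [NP [NP [Pron it]] [Conj or] [NP [Pron it]]] [Conj or] [NP [Det a] [AP [Adj nervous]] [N village]]] [VP [V sent] [NP [Det a] [AP [Adj nervous] [AP [Adj nervous]]] [N village]]]]
The trees differ in how a recursive rule is bracketed over the same span.

2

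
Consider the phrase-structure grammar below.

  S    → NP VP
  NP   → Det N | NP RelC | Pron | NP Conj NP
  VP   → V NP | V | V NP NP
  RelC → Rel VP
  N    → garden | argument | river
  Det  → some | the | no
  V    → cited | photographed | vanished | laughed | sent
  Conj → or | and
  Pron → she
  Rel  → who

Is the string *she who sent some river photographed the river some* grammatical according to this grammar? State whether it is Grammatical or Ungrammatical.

For S → NP VP, every NP-prefix leaves a non-VP remainder: after 'she' the remainder is not a VP; after 'she who sent' the remainder is not a VP; after 'she who sent some river' the remainder is not a VP.

Ungrammatical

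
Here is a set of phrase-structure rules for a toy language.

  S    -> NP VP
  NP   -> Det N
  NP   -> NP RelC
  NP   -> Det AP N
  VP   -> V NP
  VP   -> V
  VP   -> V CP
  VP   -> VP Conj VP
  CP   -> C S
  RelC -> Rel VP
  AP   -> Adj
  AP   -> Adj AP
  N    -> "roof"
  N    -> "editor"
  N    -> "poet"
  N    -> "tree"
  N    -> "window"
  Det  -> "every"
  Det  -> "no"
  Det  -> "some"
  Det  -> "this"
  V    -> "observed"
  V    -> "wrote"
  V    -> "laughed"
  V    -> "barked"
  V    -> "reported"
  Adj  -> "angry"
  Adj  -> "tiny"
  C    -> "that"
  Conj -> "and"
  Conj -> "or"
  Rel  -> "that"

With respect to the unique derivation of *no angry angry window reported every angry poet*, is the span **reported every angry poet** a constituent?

[S [NP [Det no] [AP [Adj angry] [AP [Adj angry]]] [N window]] [VP [V reported] [NP [Det every] [AP [Adj angry]] [N poet]]]]
The words 'reported every angry poet' are exhaustively dominated by a single VP node (built by VP → V NP), so they form a constituent.

Yes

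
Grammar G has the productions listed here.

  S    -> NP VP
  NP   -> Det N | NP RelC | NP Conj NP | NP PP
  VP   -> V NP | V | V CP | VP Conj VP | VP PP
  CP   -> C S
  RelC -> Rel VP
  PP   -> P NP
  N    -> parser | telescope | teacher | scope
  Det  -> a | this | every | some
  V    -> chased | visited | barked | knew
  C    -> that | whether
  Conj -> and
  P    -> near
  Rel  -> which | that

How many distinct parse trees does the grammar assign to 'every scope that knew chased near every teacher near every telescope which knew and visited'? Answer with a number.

6

Two of the 6 distinct bracketings:
[S [NP [NP [Det every] [N scope]] [RelC [Rel that] [VP [V knew]]]] [VP [VP [VP [V chased]] [PP [P near] [NP [NP [NP [Det every] [N teacher]] [PP [P near] [NP [Det every] [N telescope]]]] [RelC [Rel which] [VP [V knew]]]]]] [Conj and] [VP [V visited]]]]
[S [NP [NP [Det every] [N scope]] [RelC [Rel that] [VP [V knew]]]] [VP [VP [VP [V chased]] [PP [P near] [NP [NP [Det every] [N teacher]] [PP [P near] [NP [NP [Det every] [N telescope]] [RelC [Rel which] [VP [V knew]]]]]]]] [Conj and] [VP [V visited]]]]
The trees differ in how a recursive rule is bracketed over the same span.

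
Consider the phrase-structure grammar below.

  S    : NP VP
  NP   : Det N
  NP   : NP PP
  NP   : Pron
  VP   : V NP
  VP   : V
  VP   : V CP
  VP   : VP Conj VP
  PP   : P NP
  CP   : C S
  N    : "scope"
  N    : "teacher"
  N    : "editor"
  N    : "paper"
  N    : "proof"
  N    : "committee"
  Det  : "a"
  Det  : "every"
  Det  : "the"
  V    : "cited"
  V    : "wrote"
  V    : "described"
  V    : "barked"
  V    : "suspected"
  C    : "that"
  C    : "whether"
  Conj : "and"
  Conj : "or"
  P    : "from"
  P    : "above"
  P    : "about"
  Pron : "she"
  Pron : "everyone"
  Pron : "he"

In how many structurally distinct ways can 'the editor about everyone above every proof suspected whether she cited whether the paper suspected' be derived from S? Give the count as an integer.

2

The two bracketings:
[S [NP [NP [Det the] [N editor]] [PP [P about] [NP [NP [Pron everyone]] [PP [P above] [NP [Det every] [N proof]]]]]] [VP [V suspected] [CP [C whether] [S [NP [Pron she]] [VP [V cited] [CP [C whether] [S [NP [Det the] [N paper]] [VP [V suspected]]]]]]]]]
[S [NP [NP [NP [Det the] [N editor]] [PP [P about] [NP [Pron everyone]]]] [PP [P above] [NP [Det every] [N proof]]]] [VP [V suspected] [CP [C whether] [S [NP [Pron she]] [VP [V cited] [CP [C whether] [S [NP [Det the] [N paper]] [VP [V suspected]]]]]]]]]
The trees differ in how a recursive rule is bracketed over the same span.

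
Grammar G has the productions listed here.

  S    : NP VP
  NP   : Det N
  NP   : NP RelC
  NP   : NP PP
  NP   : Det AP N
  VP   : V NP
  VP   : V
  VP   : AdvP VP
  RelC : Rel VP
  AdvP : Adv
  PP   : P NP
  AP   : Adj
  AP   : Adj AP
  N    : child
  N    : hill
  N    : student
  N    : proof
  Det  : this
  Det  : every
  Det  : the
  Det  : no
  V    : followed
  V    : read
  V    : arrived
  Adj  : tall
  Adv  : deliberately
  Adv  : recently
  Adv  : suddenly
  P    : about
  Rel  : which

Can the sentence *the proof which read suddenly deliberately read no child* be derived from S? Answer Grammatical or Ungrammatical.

Grammatical

[S [NP [NP [Det the] [N proof]] [RelC [Rel which] [VP [V read]]]] [VP [AdvP [Adv suddenly]] [VP [AdvP [Adv deliberately]] [VP [V read] [NP [Det no] [N child]]]]]]
Each bracket corresponds to one application of a listed rule, so the string is derivable from S.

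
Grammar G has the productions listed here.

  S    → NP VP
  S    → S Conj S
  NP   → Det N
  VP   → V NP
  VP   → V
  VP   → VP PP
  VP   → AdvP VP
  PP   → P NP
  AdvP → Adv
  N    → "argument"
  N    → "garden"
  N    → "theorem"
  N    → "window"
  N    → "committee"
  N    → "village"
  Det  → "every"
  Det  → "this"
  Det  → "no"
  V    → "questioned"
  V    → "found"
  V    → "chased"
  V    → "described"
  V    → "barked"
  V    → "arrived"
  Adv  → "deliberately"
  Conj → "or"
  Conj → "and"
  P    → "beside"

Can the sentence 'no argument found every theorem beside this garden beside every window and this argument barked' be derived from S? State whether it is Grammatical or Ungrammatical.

Grammatical

[S [S [NP [Det no] [N argument]] [VP [VP [VP [V found] [NP [Det every] [N theorem]]] [PP [P beside] [NP [Det this] [N garden]]]] [PP [P beside] [NP [Det every] [N window]]]]] [Conj and] [S [NP [Det this] [N argument]] [VP [V barked]]]]
Each bracket corresponds to one application of a listed rule, so the string is derivable from S.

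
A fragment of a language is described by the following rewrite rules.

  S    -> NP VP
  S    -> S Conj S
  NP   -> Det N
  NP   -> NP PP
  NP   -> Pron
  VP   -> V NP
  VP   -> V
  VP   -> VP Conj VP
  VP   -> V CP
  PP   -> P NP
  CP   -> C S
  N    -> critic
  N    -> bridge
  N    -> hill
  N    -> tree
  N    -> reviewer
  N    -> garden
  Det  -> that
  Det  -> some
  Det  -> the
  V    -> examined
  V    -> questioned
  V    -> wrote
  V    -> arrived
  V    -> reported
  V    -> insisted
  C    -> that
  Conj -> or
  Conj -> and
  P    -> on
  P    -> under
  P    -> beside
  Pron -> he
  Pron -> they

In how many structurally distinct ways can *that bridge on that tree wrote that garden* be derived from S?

1

[S [NP [NP [Det that] [N bridge]] [PP [P on] [NP [Det that] [N tree]]]] [VP [V wrote] [NP [Det that] [N garden]]]]
No rule offers an alternative attachment or grouping for any span, so this is the only derivation.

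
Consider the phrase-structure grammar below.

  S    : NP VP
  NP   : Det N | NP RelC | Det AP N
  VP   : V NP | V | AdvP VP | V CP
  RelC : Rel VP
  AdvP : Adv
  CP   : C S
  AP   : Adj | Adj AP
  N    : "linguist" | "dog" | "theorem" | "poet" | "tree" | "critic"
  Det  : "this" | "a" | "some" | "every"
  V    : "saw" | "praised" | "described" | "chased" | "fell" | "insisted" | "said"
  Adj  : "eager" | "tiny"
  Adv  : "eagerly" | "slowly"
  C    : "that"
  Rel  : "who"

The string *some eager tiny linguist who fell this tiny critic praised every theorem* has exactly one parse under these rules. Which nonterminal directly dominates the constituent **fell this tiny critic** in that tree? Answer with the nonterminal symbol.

[S [NP [NP [Det some] [AP [Adj eager] [AP [Adj tiny]]] [N linguist]] [RelC [Rel who] [VP [V fell] [NP [Det this] [AP [Adj tiny]] [N critic]]]]] [VP [V praised] [NP [Det every] [N theorem]]]]
The span 'fell this tiny critic' is the VP node built by VP → V NP.
Its mother is the RelC built by RelC → Rel VP.

RelC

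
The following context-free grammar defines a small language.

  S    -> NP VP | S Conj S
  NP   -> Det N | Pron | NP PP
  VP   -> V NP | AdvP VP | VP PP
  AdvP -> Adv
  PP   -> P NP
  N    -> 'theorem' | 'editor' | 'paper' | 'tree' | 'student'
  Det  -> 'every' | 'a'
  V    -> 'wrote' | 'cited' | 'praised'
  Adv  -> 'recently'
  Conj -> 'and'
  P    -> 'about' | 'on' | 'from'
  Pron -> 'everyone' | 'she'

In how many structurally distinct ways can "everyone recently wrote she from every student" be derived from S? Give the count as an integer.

3

Two of the 3 distinct bracketings:
[S [NP [Pron everyone]] [VP [AdvP [Adv recently]] [VP [V wrote] [NP [NP [Pron she]] [PP [P from] [NP [Det every] [N student]]]]]]]
[S [NP [Pron everyone]] [VP [AdvP [Adv recently]] [VP [VP [V wrote] [NP [Pron she]]] [PP [P from] [NP [Det every] [N student]]]]]]
The difference turns on whether NP → NP PP is used at the relevant span, versus an alternative expansion of NP.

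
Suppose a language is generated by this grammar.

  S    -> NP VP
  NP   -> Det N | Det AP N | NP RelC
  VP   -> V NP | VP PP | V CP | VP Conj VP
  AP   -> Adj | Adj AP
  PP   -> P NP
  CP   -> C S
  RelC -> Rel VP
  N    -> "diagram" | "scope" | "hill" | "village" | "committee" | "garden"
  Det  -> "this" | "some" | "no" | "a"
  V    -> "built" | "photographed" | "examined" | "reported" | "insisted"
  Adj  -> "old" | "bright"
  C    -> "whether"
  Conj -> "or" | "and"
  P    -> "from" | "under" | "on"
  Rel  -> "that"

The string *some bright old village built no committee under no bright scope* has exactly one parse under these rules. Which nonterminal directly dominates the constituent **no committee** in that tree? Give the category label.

S
  NP
    Det: some
    AP
      Adj: bright
      AP
        Adj: old
    N: village
  VP
    VP
      V: built
      NP
        Det: no
        N: committee
    PP
      P: under
      NP
        Det: no
        AP
          Adj: bright
        N: scope
The span 'no committee' is the NP node built by NP → Det N.
Its mother is the VP built by VP → V NP.

VP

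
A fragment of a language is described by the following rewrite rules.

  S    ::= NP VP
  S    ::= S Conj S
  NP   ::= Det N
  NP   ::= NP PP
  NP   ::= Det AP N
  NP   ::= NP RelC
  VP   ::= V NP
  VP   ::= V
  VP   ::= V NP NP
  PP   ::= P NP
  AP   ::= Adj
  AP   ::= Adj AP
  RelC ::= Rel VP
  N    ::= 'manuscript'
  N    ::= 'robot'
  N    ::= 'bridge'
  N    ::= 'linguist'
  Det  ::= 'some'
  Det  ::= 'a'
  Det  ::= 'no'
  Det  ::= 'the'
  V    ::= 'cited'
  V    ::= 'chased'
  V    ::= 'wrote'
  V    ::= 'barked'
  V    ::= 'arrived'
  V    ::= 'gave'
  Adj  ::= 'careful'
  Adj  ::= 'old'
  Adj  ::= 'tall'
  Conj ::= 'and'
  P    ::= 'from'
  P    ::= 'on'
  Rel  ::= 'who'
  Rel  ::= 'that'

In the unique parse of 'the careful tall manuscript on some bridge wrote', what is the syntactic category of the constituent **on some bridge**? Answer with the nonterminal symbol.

PP

[S [NP [NP [Det the] [AP [Adj careful] [AP [Adj tall]]] [N manuscript]] [PP [P on] [NP [Det some] [N bridge]]]] [VP [V wrote]]]
The span 'on some bridge' is the PP node built by PP → P NP.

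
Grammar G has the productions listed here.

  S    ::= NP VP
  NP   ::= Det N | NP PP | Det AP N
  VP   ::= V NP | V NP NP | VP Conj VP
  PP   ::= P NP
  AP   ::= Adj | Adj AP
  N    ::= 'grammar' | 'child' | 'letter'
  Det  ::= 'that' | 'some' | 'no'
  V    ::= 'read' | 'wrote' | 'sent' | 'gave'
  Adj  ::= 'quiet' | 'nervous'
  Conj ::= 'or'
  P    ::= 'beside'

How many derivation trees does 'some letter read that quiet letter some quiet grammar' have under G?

[S [NP [Det some] [N letter]] [VP [V read] [NP [Det that] [AP [Adj quiet]] [N letter]] [NP [Det some] [AP [Adj quiet]] [N grammar]]]]
No rule offers an alternative attachment or grouping for any span, so this is the only derivation.

1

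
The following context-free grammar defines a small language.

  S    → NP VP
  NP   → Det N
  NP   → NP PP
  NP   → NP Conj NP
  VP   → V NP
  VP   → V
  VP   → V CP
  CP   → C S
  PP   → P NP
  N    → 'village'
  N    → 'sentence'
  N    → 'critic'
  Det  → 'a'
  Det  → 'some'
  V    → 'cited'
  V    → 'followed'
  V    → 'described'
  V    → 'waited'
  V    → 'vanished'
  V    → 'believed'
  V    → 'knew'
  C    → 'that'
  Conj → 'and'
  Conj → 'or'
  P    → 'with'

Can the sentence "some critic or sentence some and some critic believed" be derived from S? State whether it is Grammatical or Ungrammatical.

A Conj word can never sit immediately before an N word in any string this grammar generates, so the substring 'or sentence' rules out a derivation.

Ungrammatical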